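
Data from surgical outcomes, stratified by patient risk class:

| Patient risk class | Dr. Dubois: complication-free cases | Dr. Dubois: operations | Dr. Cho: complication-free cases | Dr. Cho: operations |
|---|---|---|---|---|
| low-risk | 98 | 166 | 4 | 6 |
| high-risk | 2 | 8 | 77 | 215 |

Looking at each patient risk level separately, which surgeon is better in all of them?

Dr. Cho

Low-risk: Dr. Dubois 98/166 = 59.0%, Dr. Cho 4/6 = 66.7% → Dr. Cho
High-risk: Dr. Dubois 2/8 = 25.0%, Dr. Cho 77/215 = 35.8% → Dr. Cho
Dr. Cho has the higher rate in both groups.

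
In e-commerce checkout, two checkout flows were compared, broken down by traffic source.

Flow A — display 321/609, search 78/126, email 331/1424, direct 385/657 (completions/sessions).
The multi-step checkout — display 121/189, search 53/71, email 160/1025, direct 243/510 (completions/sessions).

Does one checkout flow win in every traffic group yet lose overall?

No

Display: Flow A 321/609 = 52.7%, the multi-step checkout 121/189 = 64.0% → the multi-step checkout
Search: Flow A 78/126 = 61.9%, the multi-step checkout 53/71 = 74.6% → the multi-step checkout
Email: Flow A 331/1424 = 23.2%, the multi-step checkout 160/1025 = 15.6% → Flow A
Direct: Flow A 385/657 = 58.6%, the multi-step checkout 243/510 = 47.6% → Flow A
Overall: Flow A 1115/2816 = 39.6%, the multi-step checkout 577/1795 = 32.1% → Flow A
Neither sweeps: Flow A wins 2 of 4 groups, the multi-step checkout wins 2. Flow A wins overall but not every group — no Simpson reversal.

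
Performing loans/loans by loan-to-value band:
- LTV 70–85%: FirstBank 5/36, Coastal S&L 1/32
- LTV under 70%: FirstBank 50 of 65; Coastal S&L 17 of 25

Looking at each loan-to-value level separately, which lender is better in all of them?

LTV 70–85%: FirstBank 5/36 = 13.9%, Coastal S&L 1/32 = 3.1% → FirstBank
LTV under 70%: FirstBank 50/65 = 76.9%, Coastal S&L 17/25 = 68.0% → FirstBank
FirstBank has the higher rate in both groups.

FirstBank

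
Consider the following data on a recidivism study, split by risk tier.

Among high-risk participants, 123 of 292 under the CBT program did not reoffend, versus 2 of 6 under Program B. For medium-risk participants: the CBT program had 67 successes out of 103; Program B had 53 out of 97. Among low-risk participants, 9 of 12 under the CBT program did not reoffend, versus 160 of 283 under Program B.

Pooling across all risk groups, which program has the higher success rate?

Program B

High-risk: the CBT program 123/292 = 42.1%, Program B 2/6 = 33.3% → the CBT program
Medium-risk: the CBT program 67/103 = 65.0%, Program B 53/97 = 54.6% → the CBT program
Low-risk: the CBT program 9/12 = 75.0%, Program B 160/283 = 56.5% → the CBT program
Overall: the CBT program 199/407 = 48.9%, Program B 215/386 = 55.7% → Program B
(The CBT program wins every risk group but Program B wins overall — the CBT program's participants skew toward the low-rate high-risk group.)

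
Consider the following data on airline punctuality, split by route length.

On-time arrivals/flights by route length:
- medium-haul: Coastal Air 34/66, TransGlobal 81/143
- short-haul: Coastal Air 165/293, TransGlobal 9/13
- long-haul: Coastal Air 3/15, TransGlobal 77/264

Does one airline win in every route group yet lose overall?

Medium-haul: Coastal Air 34/66 = 51.5%, TransGlobal 81/143 = 56.6% → TransGlobal
Short-haul: Coastal Air 165/293 = 56.3%, TransGlobal 9/13 = 69.2% → TransGlobal
Long-haul: Coastal Air 3/15 = 20.0%, TransGlobal 77/264 = 29.2% → TransGlobal
Overall: Coastal Air 202/374 = 54.0%, TransGlobal 167/420 = 39.8% → Coastal Air
TransGlobal wins each route group but Coastal Air wins overall — the comparison reverses. TransGlobal's flights skew toward long-haul, which has a lower base rate.

Yes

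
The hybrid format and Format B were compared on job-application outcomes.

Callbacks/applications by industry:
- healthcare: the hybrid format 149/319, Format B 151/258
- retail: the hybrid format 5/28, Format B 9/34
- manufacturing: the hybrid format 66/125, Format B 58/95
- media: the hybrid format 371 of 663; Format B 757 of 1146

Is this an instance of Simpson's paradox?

No

Healthcare: the hybrid format 149/319 = 46.7%, Format B 151/258 = 58.5% → Format B
Retail: the hybrid format 5/28 = 17.9%, Format B 9/34 = 26.5% → Format B
Manufacturing: the hybrid format 66/125 = 52.8%, Format B 58/95 = 61.1% → Format B
Media: the hybrid format 371/663 = 56.0%, Format B 757/1146 = 66.1% → Format B
Overall: the hybrid format 591/1135 = 52.1%, Format B 975/1533 = 63.6% → Format B
Format B wins overall and in every industry group — no reversal.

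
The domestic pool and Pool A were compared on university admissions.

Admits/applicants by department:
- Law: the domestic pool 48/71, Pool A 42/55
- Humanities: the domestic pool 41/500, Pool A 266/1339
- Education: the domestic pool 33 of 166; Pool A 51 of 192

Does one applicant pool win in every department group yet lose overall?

No

Law: the domestic pool 48/71 = 67.6%, Pool A 42/55 = 76.4% → Pool A
Humanities: the domestic pool 41/500 = 8.2%, Pool A 266/1339 = 19.9% → Pool A
Education: the domestic pool 33/166 = 19.9%, Pool A 51/192 = 26.6% → Pool A
Overall: the domestic pool 122/737 = 16.6%, Pool A 359/1586 = 22.6% → Pool A
Pool A wins overall and in every department group — no reversal.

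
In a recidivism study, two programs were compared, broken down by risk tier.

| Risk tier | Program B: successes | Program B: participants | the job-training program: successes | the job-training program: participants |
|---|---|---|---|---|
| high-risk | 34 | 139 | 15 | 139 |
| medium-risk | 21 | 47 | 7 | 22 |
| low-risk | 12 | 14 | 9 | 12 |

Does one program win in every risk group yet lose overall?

High-risk: Program B 34/139 = 24.5%, the job-training program 15/139 = 10.8% → Program B
Medium-risk: Program B 21/47 = 44.7%, the job-training program 7/22 = 31.8% → Program B
Low-risk: Program B 12/14 = 85.7%, the job-training program 9/12 = 75.0% → Program B
Overall: Program B 67/200 = 33.5%, the job-training program 31/173 = 17.9% → Program B
Program B wins overall and in every risk group — no reversal.

No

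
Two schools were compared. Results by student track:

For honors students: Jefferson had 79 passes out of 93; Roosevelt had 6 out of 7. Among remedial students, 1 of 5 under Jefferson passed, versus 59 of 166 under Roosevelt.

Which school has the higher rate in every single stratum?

Roosevelt

Honors: Jefferson 79/93 = 84.9%, Roosevelt 6/7 = 85.7% → Roosevelt
Remedial: Jefferson 1/5 = 20.0%, Roosevelt 59/166 = 35.5% → Roosevelt
Roosevelt has the higher rate in both groups.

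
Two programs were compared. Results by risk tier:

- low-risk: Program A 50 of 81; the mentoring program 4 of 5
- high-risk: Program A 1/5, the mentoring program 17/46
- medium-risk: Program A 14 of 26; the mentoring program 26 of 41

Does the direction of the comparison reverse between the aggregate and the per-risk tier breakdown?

Low-risk: Program A 50/81 = 61.7%, the mentoring program 4/5 = 80.0% → the mentoring program
High-risk: Program A 1/5 = 20.0%, the mentoring program 17/46 = 37.0% → the mentoring program
Medium-risk: Program A 14/26 = 53.8%, the mentoring program 26/41 = 63.4% → the mentoring program
Overall: Program A 65/112 = 58.0%, the mentoring program 47/92 = 51.1% → Program A
The mentoring program wins each risk group but Program A wins overall — the comparison reverses. The mentoring program's participants skew toward high-risk, which has a lower base rate.

Yes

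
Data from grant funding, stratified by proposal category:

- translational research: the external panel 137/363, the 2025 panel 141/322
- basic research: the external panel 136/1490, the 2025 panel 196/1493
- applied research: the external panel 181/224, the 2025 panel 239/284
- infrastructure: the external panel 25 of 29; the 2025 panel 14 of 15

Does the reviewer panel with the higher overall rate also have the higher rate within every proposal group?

Yes

Translational research: the external panel 137/363 = 37.7%, the 2025 panel 141/322 = 43.8% → the 2025 panel
Basic research: the external panel 136/1490 = 9.1%, the 2025 panel 196/1493 = 13.1% → the 2025 panel
Applied research: the external panel 181/224 = 80.8%, the 2025 panel 239/284 = 84.2% → the 2025 panel
Infrastructure: the external panel 25/29 = 86.2%, the 2025 panel 14/15 = 93.3% → the 2025 panel
Overall: the external panel 479/2106 = 22.7%, the 2025 panel 590/2114 = 27.9% → the 2025 panel
The 2025 panel wins overall and in every proposal group — no reversal.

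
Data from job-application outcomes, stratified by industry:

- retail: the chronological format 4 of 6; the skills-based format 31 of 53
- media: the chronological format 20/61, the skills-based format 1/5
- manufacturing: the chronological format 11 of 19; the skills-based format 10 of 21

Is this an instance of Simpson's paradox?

Retail: the chronological format 4/6 = 66.7%, the skills-based format 31/53 = 58.5% → the chronological format
Media: the chronological format 20/61 = 32.8%, the skills-based format 1/5 = 20.0% → the chronological format
Manufacturing: the chronological format 11/19 = 57.9%, the skills-based format 10/21 = 47.6% → the chronological format
Overall: the chronological format 35/86 = 40.7%, the skills-based format 42/79 = 53.2% → the skills-based format
The chronological format wins each industry group but the skills-based format wins overall — the comparison reverses. The chronological format's applications skew toward media, which has a lower base rate.

Yes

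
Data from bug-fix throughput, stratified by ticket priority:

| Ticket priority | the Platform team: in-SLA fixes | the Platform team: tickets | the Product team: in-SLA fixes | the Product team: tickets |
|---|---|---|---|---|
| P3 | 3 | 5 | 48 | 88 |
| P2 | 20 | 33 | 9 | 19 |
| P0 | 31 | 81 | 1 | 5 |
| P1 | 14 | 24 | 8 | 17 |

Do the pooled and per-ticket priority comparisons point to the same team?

No

P3: the Platform team 3/5 = 60.0%, the Product team 48/88 = 54.5% → the Platform team
P2: the Platform team 20/33 = 60.6%, the Product team 9/19 = 47.4% → the Platform team
P0: the Platform team 31/81 = 38.3%, the Product team 1/5 = 20.0% → the Platform team
P1: the Platform team 14/24 = 58.3%, the Product team 8/17 = 47.1% → the Platform team
Overall: the Platform team 68/143 = 47.6%, the Product team 66/129 = 51.2% → the Product team
The Platform team wins each ticket group but the Product team wins overall — the comparison reverses. The Platform team's tickets skew toward P0, which has a lower base rate.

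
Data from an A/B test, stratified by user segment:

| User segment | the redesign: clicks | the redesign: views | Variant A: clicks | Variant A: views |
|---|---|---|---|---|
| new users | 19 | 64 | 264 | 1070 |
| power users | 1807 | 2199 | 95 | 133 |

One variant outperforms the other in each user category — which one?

New users: the redesign 19/64 = 29.7%, Variant A 264/1070 = 24.7% → the redesign
Power users: the redesign 1807/2199 = 82.2%, Variant A 95/133 = 71.4% → the redesign
The redesign has the higher rate in both groups.

the redesign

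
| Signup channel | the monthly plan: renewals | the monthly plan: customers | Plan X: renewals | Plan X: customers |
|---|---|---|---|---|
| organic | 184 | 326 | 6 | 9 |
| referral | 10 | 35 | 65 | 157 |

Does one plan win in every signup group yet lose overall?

Yes

Organic: the monthly plan 184/326 = 56.4%, Plan X 6/9 = 66.7% → Plan X
Referral: the monthly plan 10/35 = 28.6%, Plan X 65/157 = 41.4% → Plan X
Overall: the monthly plan 194/361 = 53.7%, Plan X 71/166 = 42.8% → the monthly plan
Plan X wins each signup group but the monthly plan wins overall — the comparison reverses. Plan X's customers skew toward referral, which has a lower base rate.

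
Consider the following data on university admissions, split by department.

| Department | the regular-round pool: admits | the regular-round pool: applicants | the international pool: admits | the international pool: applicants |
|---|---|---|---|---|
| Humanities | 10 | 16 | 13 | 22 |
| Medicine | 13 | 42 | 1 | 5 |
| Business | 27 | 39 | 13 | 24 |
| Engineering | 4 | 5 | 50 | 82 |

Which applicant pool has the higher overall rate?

the international pool

Humanities: the regular-round pool 10/16 = 62.5%, the international pool 13/22 = 59.1% → the regular-round pool
Medicine: the regular-round pool 13/42 = 31.0%, the international pool 1/5 = 20.0% → the regular-round pool
Business: the regular-round pool 27/39 = 69.2%, the international pool 13/24 = 54.2% → the regular-round pool
Engineering: the regular-round pool 4/5 = 80.0%, the international pool 50/82 = 61.0% → the regular-round pool
Overall: the regular-round pool 54/102 = 52.9%, the international pool 77/133 = 57.9% → the international pool
(The regular-round pool wins every department group but the international pool wins overall — the regular-round pool's applicants skew toward the low-rate Medicine group.)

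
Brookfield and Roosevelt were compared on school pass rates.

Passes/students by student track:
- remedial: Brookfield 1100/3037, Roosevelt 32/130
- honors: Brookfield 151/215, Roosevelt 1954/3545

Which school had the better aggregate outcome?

Remedial: Brookfield 1100/3037 = 36.2%, Roosevelt 32/130 = 24.6% → Brookfield
Honors: Brookfield 151/215 = 70.2%, Roosevelt 1954/3545 = 55.1% → Brookfield
Overall: Brookfield 1251/3252 = 38.5%, Roosevelt 1986/3675 = 54.0% → Roosevelt
(Brookfield wins every student group but Roosevelt wins overall — Brookfield's students skew toward the low-rate remedial group.)

Roosevelt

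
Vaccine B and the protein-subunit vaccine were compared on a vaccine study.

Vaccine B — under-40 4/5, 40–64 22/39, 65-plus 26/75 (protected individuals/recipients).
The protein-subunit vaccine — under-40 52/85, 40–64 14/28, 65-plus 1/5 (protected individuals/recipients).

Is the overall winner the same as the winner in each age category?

No

Under-40: Vaccine B 4/5 = 80.0%, the protein-subunit vaccine 52/85 = 61.2% → Vaccine B
40–64: Vaccine B 22/39 = 56.4%, the protein-subunit vaccine 14/28 = 50.0% → Vaccine B
65-plus: Vaccine B 26/75 = 34.7%, the protein-subunit vaccine 1/5 = 20.0% → Vaccine B
Overall: Vaccine B 52/119 = 43.7%, the protein-subunit vaccine 67/118 = 56.8% → the protein-subunit vaccine
Vaccine B wins each age group but the protein-subunit vaccine wins overall — the comparison reverses. Vaccine B's recipients skew toward 65-plus, which has a lower base rate.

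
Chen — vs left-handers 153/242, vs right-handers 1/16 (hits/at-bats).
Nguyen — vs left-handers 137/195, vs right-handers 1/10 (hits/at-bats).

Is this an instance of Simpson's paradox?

No

Vs left-handers: Chen 153/242 = 63.2%, Nguyen 137/195 = 70.3% → Nguyen
Vs right-handers: Chen 1/16 = 6.2%, Nguyen 1/10 = 10.0% → Nguyen
Overall: Chen 154/258 = 59.7%, Nguyen 138/205 = 67.3% → Nguyen
Nguyen wins overall and in every pitcher group — no reversal.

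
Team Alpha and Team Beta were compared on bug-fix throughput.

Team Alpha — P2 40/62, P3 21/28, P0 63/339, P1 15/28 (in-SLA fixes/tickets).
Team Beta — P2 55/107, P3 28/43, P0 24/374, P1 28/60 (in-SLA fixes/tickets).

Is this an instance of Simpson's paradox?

No

P2: Team Alpha 40/62 = 64.5%, Team Beta 55/107 = 51.4% → Team Alpha
P3: Team Alpha 21/28 = 75.0%, Team Beta 28/43 = 65.1% → Team Alpha
P0: Team Alpha 63/339 = 18.6%, Team Beta 24/374 = 6.4% → Team Alpha
P1: Team Alpha 15/28 = 53.6%, Team Beta 28/60 = 46.7% → Team Alpha
Overall: Team Alpha 139/457 = 30.4%, Team Beta 135/584 = 23.1% → Team Alpha
Team Alpha wins overall and in every ticket group — no reversal.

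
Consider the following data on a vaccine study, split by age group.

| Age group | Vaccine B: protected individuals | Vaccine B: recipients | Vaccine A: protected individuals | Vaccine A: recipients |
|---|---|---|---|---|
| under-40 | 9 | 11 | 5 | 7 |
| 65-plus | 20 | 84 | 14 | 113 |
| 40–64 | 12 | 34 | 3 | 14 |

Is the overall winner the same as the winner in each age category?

Yes

Under-40: Vaccine B 9/11 = 81.8%, Vaccine A 5/7 = 71.4% → Vaccine B
65-plus: Vaccine B 20/84 = 23.8%, Vaccine A 14/113 = 12.4% → Vaccine B
40–64: Vaccine B 12/34 = 35.3%, Vaccine A 3/14 = 21.4% → Vaccine B
Overall: Vaccine B 41/129 = 31.8%, Vaccine A 22/134 = 16.4% → Vaccine B
Vaccine B wins overall and in every age group — no reversal.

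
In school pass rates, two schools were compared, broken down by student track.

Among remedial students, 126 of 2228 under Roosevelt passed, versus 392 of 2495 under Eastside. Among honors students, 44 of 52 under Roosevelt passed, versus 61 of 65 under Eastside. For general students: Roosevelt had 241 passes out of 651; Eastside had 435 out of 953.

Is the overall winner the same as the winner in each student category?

Remedial: Roosevelt 126/2228 = 5.7%, Eastside 392/2495 = 15.7% → Eastside
Honors: Roosevelt 44/52 = 84.6%, Eastside 61/65 = 93.8% → Eastside
General: Roosevelt 241/651 = 37.0%, Eastside 435/953 = 45.6% → Eastside
Overall: Roosevelt 411/2931 = 14.0%, Eastside 888/3513 = 25.3% → Eastside
Eastside wins overall and in every student group — no reversal.

Yes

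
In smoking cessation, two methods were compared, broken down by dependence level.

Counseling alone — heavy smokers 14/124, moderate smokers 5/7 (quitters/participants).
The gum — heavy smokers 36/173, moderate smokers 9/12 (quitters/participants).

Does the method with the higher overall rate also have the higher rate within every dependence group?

Heavy smokers: counseling alone 14/124 = 11.3%, the gum 36/173 = 20.8% → the gum
Moderate smokers: counseling alone 5/7 = 71.4%, the gum 9/12 = 75.0% → the gum
Overall: counseling alone 19/131 = 14.5%, the gum 45/185 = 24.3% → the gum
The gum wins overall and in every dependence group — no reversal.

Yes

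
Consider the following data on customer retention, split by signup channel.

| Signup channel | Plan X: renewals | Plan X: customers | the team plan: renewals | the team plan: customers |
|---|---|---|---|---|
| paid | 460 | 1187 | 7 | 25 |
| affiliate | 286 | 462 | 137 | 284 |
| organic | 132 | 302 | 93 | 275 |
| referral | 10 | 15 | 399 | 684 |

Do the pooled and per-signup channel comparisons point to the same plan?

Paid: Plan X 460/1187 = 38.8%, the team plan 7/25 = 28.0% → Plan X
Affiliate: Plan X 286/462 = 61.9%, the team plan 137/284 = 48.2% → Plan X
Organic: Plan X 132/302 = 43.7%, the team plan 93/275 = 33.8% → Plan X
Referral: Plan X 10/15 = 66.7%, the team plan 399/684 = 58.3% → Plan X
Overall: Plan X 888/1966 = 45.2%, the team plan 636/1268 = 50.2% → the team plan
Plan X wins each signup group but the team plan wins overall — the comparison reverses. Plan X's customers skew toward paid, which has a lower base rate.

No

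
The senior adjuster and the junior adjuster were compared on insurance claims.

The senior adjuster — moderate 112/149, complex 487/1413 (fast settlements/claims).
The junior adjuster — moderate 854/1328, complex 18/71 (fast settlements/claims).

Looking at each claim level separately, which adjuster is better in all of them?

Moderate: the senior adjuster 112/149 = 75.2%, the junior adjuster 854/1328 = 64.3% → the senior adjuster
Complex: the senior adjuster 487/1413 = 34.5%, the junior adjuster 18/71 = 25.4% → the senior adjuster
The senior adjuster has the higher rate in both groups.

the senior adjuster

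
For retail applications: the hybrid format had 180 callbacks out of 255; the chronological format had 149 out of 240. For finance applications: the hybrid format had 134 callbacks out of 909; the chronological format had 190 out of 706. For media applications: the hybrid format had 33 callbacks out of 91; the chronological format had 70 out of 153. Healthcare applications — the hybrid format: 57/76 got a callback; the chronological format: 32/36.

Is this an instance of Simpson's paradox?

No

Retail: the hybrid format 180/255 = 70.6%, the chronological format 149/240 = 62.1% → the hybrid format
Finance: the hybrid format 134/909 = 14.7%, the chronological format 190/706 = 26.9% → the chronological format
Media: the hybrid format 33/91 = 36.3%, the chronological format 70/153 = 45.8% → the chronological format
Healthcare: the hybrid format 57/76 = 75.0%, the chronological format 32/36 = 88.9% → the chronological format
Overall: the hybrid format 404/1331 = 30.4%, the chronological format 441/1135 = 38.9% → the chronological format
Neither sweeps: the hybrid format wins 1 of 4 groups, the chronological format wins 3. The chronological format wins overall but not every group — no Simpson reversal.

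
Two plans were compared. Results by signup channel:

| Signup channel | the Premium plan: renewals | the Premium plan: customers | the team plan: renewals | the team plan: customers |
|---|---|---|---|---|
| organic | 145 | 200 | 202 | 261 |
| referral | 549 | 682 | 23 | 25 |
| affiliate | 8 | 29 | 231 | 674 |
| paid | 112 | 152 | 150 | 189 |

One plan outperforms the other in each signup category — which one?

Organic: the Premium plan 145/200 = 72.5%, the team plan 202/261 = 77.4% → the team plan
Referral: the Premium plan 549/682 = 80.5%, the team plan 23/25 = 92.0% → the team plan
Affiliate: the Premium plan 8/29 = 27.6%, the team plan 231/674 = 34.3% → the team plan
Paid: the Premium plan 112/152 = 73.7%, the team plan 150/189 = 79.4% → the team plan
The team plan has the higher rate in all 4 groups.

the team plan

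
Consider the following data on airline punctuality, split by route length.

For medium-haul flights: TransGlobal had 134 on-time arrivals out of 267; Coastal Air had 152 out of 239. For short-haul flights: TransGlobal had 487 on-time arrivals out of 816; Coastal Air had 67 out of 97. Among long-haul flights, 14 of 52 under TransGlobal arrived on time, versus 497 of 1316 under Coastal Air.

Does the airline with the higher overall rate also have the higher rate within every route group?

No

Medium-haul: TransGlobal 134/267 = 50.2%, Coastal Air 152/239 = 63.6% → Coastal Air
Short-haul: TransGlobal 487/816 = 59.7%, Coastal Air 67/97 = 69.1% → Coastal Air
Long-haul: TransGlobal 14/52 = 26.9%, Coastal Air 497/1316 = 37.8% → Coastal Air
Overall: TransGlobal 635/1135 = 55.9%, Coastal Air 716/1652 = 43.3% → TransGlobal
Coastal Air wins each route group but TransGlobal wins overall — the comparison reverses. Coastal Air's flights skew toward long-haul, which has a lower base rate.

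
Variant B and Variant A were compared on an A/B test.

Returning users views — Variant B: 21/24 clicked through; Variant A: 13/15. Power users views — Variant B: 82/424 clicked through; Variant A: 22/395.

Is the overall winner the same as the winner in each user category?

Yes

Returning users: Variant B 21/24 = 87.5%, Variant A 13/15 = 86.7% → Variant B
Power users: Variant B 82/424 = 19.3%, Variant A 22/395 = 5.6% → Variant B
Overall: Variant B 103/448 = 23.0%, Variant A 35/410 = 8.5% → Variant B
Variant B wins overall and in every user group — no reversal.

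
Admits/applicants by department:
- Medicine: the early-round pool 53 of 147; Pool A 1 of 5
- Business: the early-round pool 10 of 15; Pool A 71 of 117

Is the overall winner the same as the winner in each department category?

No

Medicine: the early-round pool 53/147 = 36.1%, Pool A 1/5 = 20.0% → the early-round pool
Business: the early-round pool 10/15 = 66.7%, Pool A 71/117 = 60.7% → the early-round pool
Overall: the early-round pool 63/162 = 38.9%, Pool A 72/122 = 59.0% → Pool A
The early-round pool wins each department group but Pool A wins overall — the comparison reverses. The early-round pool's applicants skew toward Medicine, which has a lower base rate.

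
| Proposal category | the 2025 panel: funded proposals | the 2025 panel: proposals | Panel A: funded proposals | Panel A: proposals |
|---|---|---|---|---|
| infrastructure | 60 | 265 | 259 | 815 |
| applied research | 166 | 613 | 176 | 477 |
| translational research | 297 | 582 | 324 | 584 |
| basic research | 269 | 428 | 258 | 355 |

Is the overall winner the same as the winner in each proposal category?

Yes

Infrastructure: the 2025 panel 60/265 = 22.6%, Panel A 259/815 = 31.8% → Panel A
Applied research: the 2025 panel 166/613 = 27.1%, Panel A 176/477 = 36.9% → Panel A
Translational research: the 2025 panel 297/582 = 51.0%, Panel A 324/584 = 55.5% → Panel A
Basic research: the 2025 panel 269/428 = 62.9%, Panel A 258/355 = 72.7% → Panel A
Overall: the 2025 panel 792/1888 = 41.9%, Panel A 1017/2231 = 45.6% → Panel A
Panel A wins overall and in every proposal group — no reversal.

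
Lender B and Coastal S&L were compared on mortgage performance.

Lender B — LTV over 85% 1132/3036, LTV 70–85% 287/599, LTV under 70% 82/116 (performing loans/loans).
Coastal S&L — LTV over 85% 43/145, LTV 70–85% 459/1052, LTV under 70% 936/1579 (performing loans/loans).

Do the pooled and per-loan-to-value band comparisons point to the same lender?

No

LTV over 85%: Lender B 1132/3036 = 37.3%, Coastal S&L 43/145 = 29.7% → Lender B
LTV 70–85%: Lender B 287/599 = 47.9%, Coastal S&L 459/1052 = 43.6% → Lender B
LTV under 70%: Lender B 82/116 = 70.7%, Coastal S&L 936/1579 = 59.3% → Lender B
Overall: Lender B 1501/3751 = 40.0%, Coastal S&L 1438/2776 = 51.8% → Coastal S&L
Lender B wins each loan-to-value group but Coastal S&L wins overall — the comparison reverses. Lender B's loans skew toward LTV over 85%, which has a lower base rate.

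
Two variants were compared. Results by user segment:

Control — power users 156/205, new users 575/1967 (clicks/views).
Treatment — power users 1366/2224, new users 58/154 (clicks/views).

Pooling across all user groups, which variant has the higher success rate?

Treatment

Power users: Control 156/205 = 76.1%, Treatment 1366/2224 = 61.4% → Control
New users: Control 575/1967 = 29.2%, Treatment 58/154 = 37.7% → Treatment
Overall: Control 731/2172 = 33.7%, Treatment 1424/2378 = 59.9% → Treatment
(Neither sweeps every user group, but Treatment has the higher pooled rate.)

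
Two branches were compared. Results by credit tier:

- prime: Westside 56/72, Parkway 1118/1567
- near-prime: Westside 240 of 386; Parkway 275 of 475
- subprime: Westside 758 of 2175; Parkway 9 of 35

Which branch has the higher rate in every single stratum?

Prime: Westside 56/72 = 77.8%, Parkway 1118/1567 = 71.3% → Westside
Near-prime: Westside 240/386 = 62.2%, Parkway 275/475 = 57.9% → Westside
Subprime: Westside 758/2175 = 34.9%, Parkway 9/35 = 25.7% → Westside
Westside has the higher rate in all 3 groups.

Westside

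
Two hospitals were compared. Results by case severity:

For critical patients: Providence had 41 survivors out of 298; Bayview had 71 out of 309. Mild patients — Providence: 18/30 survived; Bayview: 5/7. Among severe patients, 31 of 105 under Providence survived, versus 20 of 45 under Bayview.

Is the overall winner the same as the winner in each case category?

Critical: Providence 41/298 = 13.8%, Bayview 71/309 = 23.0% → Bayview
Mild: Providence 18/30 = 60.0%, Bayview 5/7 = 71.4% → Bayview
Severe: Providence 31/105 = 29.5%, Bayview 20/45 = 44.4% → Bayview
Overall: Providence 90/433 = 20.8%, Bayview 96/361 = 26.6% → Bayview
Bayview wins overall and in every case group — no reversal.

Yes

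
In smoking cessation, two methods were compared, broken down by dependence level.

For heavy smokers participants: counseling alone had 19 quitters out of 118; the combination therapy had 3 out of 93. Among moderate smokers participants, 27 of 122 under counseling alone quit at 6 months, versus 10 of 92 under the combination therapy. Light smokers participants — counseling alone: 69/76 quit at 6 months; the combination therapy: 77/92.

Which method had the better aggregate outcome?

Heavy smokers: counseling alone 19/118 = 16.1%, the combination therapy 3/93 = 3.2% → counseling alone
Moderate smokers: counseling alone 27/122 = 22.1%, the combination therapy 10/92 = 10.9% → counseling alone
Light smokers: counseling alone 69/76 = 90.8%, the combination therapy 77/92 = 83.7% → counseling alone
Overall: counseling alone 115/316 = 36.4%, the combination therapy 90/277 = 32.5% → counseling alone

counseling alone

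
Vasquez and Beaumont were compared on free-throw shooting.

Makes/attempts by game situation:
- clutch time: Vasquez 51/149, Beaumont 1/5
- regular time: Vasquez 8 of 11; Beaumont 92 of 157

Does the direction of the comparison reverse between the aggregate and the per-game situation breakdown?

Yes

Clutch time: Vasquez 51/149 = 34.2%, Beaumont 1/5 = 20.0% → Vasquez
Regular time: Vasquez 8/11 = 72.7%, Beaumont 92/157 = 58.6% → Vasquez
Overall: Vasquez 59/160 = 36.9%, Beaumont 93/162 = 57.4% → Beaumont
Vasquez wins each game group but Beaumont wins overall — the comparison reverses. Vasquez's attempts skew toward clutch time, which has a lower base rate.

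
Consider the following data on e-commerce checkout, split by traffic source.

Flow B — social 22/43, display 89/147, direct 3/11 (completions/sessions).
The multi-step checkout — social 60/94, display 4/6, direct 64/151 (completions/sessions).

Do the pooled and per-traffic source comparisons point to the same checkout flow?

No

Social: Flow B 22/43 = 51.2%, the multi-step checkout 60/94 = 63.8% → the multi-step checkout
Display: Flow B 89/147 = 60.5%, the multi-step checkout 4/6 = 66.7% → the multi-step checkout
Direct: Flow B 3/11 = 27.3%, the multi-step checkout 64/151 = 42.4% → the multi-step checkout
Overall: Flow B 114/201 = 56.7%, the multi-step checkout 128/251 = 51.0% → Flow B
The multi-step checkout wins each traffic group but Flow B wins overall — the comparison reverses. The multi-step checkout's sessions skew toward direct, which has a lower base rate.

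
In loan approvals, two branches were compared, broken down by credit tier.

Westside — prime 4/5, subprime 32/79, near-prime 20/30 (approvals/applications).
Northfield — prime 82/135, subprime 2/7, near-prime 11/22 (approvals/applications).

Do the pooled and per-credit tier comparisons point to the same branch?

No

Prime: Westside 4/5 = 80.0%, Northfield 82/135 = 60.7% → Westside
Subprime: Westside 32/79 = 40.5%, Northfield 2/7 = 28.6% → Westside
Near-prime: Westside 20/30 = 66.7%, Northfield 11/22 = 50.0% → Westside
Overall: Westside 56/114 = 49.1%, Northfield 95/164 = 57.9% → Northfield
Westside wins each credit group but Northfield wins overall — the comparison reverses. Westside's applications skew toward subprime, which has a lower base rate.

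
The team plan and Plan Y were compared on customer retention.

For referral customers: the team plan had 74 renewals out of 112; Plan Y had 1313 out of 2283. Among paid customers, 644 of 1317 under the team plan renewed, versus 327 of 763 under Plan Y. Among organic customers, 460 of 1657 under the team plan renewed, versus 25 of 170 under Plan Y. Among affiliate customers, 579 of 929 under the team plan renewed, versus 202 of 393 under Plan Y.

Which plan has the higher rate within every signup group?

the team plan

Referral: the team plan 74/112 = 66.1%, Plan Y 1313/2283 = 57.5% → the team plan
Paid: the team plan 644/1317 = 48.9%, Plan Y 327/763 = 42.9% → the team plan
Organic: the team plan 460/1657 = 27.8%, Plan Y 25/170 = 14.7% → the team plan
Affiliate: the team plan 579/929 = 62.3%, Plan Y 202/393 = 51.4% → the team plan
The team plan has the higher rate in all 4 groups.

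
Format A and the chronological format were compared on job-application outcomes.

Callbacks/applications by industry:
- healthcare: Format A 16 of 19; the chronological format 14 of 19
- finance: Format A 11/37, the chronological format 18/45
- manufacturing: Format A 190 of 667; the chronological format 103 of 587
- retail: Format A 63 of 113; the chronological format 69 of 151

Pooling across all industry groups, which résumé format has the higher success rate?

Format A

Healthcare: Format A 16/19 = 84.2%, the chronological format 14/19 = 73.7% → Format A
Finance: Format A 11/37 = 29.7%, the chronological format 18/45 = 40.0% → the chronological format
Manufacturing: Format A 190/667 = 28.5%, the chronological format 103/587 = 17.5% → Format A
Retail: Format A 63/113 = 55.8%, the chronological format 69/151 = 45.7% → Format A
Overall: Format A 280/836 = 33.5%, the chronological format 204/802 = 25.4% → Format A
(Neither sweeps every industry group, but Format A has the higher pooled rate.)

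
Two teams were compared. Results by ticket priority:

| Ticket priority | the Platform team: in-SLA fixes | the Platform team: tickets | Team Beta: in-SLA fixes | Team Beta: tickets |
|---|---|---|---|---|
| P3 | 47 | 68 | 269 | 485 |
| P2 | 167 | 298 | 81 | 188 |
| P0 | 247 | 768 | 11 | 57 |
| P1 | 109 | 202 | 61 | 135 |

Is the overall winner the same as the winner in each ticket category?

No

P3: the Platform team 47/68 = 69.1%, Team Beta 269/485 = 55.5% → the Platform team
P2: the Platform team 167/298 = 56.0%, Team Beta 81/188 = 43.1% → the Platform team
P0: the Platform team 247/768 = 32.2%, Team Beta 11/57 = 19.3% → the Platform team
P1: the Platform team 109/202 = 54.0%, Team Beta 61/135 = 45.2% → the Platform team
Overall: the Platform team 570/1336 = 42.7%, Team Beta 422/865 = 48.8% → Team Beta
The Platform team wins each ticket group but Team Beta wins overall — the comparison reverses. The Platform team's tickets skew toward P0, which has a lower base rate.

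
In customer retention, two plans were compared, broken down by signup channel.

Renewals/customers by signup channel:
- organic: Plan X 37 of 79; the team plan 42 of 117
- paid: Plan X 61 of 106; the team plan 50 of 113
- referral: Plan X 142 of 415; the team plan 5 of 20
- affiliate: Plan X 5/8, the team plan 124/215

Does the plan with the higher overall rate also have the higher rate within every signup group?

No

Organic: Plan X 37/79 = 46.8%, the team plan 42/117 = 35.9% → Plan X
Paid: Plan X 61/106 = 57.5%, the team plan 50/113 = 44.2% → Plan X
Referral: Plan X 142/415 = 34.2%, the team plan 5/20 = 25.0% → Plan X
Affiliate: Plan X 5/8 = 62.5%, the team plan 124/215 = 57.7% → Plan X
Overall: Plan X 245/608 = 40.3%, the team plan 221/465 = 47.5% → the team plan
Plan X wins each signup group but the team plan wins overall — the comparison reverses. Plan X's customers skew toward referral, which has a lower base rate.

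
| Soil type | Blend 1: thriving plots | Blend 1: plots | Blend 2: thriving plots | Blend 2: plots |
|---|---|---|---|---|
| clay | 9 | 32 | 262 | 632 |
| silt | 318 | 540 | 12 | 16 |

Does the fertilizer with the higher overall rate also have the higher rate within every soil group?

Clay: Blend 1 9/32 = 28.1%, Blend 2 262/632 = 41.5% → Blend 2
Silt: Blend 1 318/540 = 58.9%, Blend 2 12/16 = 75.0% → Blend 2
Overall: Blend 1 327/572 = 57.2%, Blend 2 274/648 = 42.3% → Blend 1
Blend 2 wins each soil group but Blend 1 wins overall — the comparison reverses. Blend 2's plots skew toward clay, which has a lower base rate.

No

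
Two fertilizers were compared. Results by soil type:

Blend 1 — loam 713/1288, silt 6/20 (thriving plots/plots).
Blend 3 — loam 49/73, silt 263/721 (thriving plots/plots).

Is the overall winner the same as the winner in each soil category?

No

Loam: Blend 1 713/1288 = 55.4%, Blend 3 49/73 = 67.1% → Blend 3
Silt: Blend 1 6/20 = 30.0%, Blend 3 263/721 = 36.5% → Blend 3
Overall: Blend 1 719/1308 = 55.0%, Blend 3 312/794 = 39.3% → Blend 1
Blend 3 wins each soil group but Blend 1 wins overall — the comparison reverses. Blend 3's plots skew toward silt, which has a lower base rate.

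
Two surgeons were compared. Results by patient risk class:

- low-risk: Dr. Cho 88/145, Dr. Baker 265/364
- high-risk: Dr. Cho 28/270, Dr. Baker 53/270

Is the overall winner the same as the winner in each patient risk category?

Yes

Low-risk: Dr. Cho 88/145 = 60.7%, Dr. Baker 265/364 = 72.8% → Dr. Baker
High-risk: Dr. Cho 28/270 = 10.4%, Dr. Baker 53/270 = 19.6% → Dr. Baker
Overall: Dr. Cho 116/415 = 28.0%, Dr. Baker 318/634 = 50.2% → Dr. Baker
Dr. Baker wins overall and in every patient risk group — no reversal.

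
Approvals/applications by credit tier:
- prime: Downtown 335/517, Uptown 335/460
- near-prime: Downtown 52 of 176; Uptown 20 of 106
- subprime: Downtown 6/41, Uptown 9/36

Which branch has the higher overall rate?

Prime: Downtown 335/517 = 64.8%, Uptown 335/460 = 72.8% → Uptown
Near-prime: Downtown 52/176 = 29.5%, Uptown 20/106 = 18.9% → Downtown
Subprime: Downtown 6/41 = 14.6%, Uptown 9/36 = 25.0% → Uptown
Overall: Downtown 393/734 = 53.5%, Uptown 364/602 = 60.5% → Uptown
(Neither sweeps every credit group, but Uptown has the higher pooled rate.)

Uptown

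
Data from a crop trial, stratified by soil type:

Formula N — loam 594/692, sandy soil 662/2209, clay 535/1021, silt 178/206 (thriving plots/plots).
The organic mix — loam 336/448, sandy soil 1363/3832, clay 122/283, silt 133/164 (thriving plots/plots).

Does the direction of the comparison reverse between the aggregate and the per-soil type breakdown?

No

Loam: Formula N 594/692 = 85.8%, the organic mix 336/448 = 75.0% → Formula N
Sandy soil: Formula N 662/2209 = 30.0%, the organic mix 1363/3832 = 35.6% → the organic mix
Clay: Formula N 535/1021 = 52.4%, the organic mix 122/283 = 43.1% → Formula N
Silt: Formula N 178/206 = 86.4%, the organic mix 133/164 = 81.1% → Formula N
Overall: Formula N 1969/4128 = 47.7%, the organic mix 1954/4727 = 41.3% → Formula N
Neither sweeps: Formula N wins 3 of 4 groups, the organic mix wins 1. Formula N wins overall but not every group — no Simpson reversal.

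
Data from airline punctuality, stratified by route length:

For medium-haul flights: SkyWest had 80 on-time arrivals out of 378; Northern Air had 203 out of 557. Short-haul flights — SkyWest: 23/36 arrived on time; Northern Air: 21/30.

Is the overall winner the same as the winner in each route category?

Yes

Medium-haul: SkyWest 80/378 = 21.2%, Northern Air 203/557 = 36.4% → Northern Air
Short-haul: SkyWest 23/36 = 63.9%, Northern Air 21/30 = 70.0% → Northern Air
Overall: SkyWest 103/414 = 24.9%, Northern Air 224/587 = 38.2% → Northern Air
Northern Air wins overall and in every route group — no reversal.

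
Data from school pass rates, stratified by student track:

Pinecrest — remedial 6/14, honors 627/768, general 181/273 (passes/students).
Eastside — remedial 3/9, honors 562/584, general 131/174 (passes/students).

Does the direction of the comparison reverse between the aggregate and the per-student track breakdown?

No

Remedial: Pinecrest 6/14 = 42.9%, Eastside 3/9 = 33.3% → Pinecrest
Honors: Pinecrest 627/768 = 81.6%, Eastside 562/584 = 96.2% → Eastside
General: Pinecrest 181/273 = 66.3%, Eastside 131/174 = 75.3% → Eastside
Overall: Pinecrest 814/1055 = 77.2%, Eastside 696/767 = 90.7% → Eastside
Neither sweeps: Pinecrest wins 1 of 3 groups, Eastside wins 2. Eastside wins overall but not every group — no Simpson reversal.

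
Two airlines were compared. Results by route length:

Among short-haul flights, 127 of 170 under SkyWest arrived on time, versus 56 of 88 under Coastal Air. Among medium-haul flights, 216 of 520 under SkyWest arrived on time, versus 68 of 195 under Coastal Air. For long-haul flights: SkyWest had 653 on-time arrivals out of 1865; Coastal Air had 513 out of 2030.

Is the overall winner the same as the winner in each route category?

Yes

Short-haul: SkyWest 127/170 = 74.7%, Coastal Air 56/88 = 63.6% → SkyWest
Medium-haul: SkyWest 216/520 = 41.5%, Coastal Air 68/195 = 34.9% → SkyWest
Long-haul: SkyWest 653/1865 = 35.0%, Coastal Air 513/2030 = 25.3% → SkyWest
Overall: SkyWest 996/2555 = 39.0%, Coastal Air 637/2313 = 27.5% → SkyWest
SkyWest wins overall and in every route group — no reversal.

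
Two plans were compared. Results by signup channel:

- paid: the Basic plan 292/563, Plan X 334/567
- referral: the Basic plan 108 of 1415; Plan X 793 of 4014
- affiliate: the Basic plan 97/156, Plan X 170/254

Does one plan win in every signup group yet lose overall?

Paid: the Basic plan 292/563 = 51.9%, Plan X 334/567 = 58.9% → Plan X
Referral: the Basic plan 108/1415 = 7.6%, Plan X 793/4014 = 19.8% → Plan X
Affiliate: the Basic plan 97/156 = 62.2%, Plan X 170/254 = 66.9% → Plan X
Overall: the Basic plan 497/2134 = 23.3%, Plan X 1297/4835 = 26.8% → Plan X
Plan X wins overall and in every signup group — no reversal.

No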